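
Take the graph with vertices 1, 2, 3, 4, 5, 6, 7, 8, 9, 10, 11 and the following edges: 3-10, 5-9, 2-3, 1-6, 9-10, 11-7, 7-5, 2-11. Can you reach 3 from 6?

The component containing 6 is {1, 6}, and 3 is not in it.

No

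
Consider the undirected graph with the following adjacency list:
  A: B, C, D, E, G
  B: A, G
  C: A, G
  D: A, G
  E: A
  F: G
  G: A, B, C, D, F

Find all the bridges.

A-E, F-G

The edges on the cycle G-A-D-G are not bridges since each lies on that cycle.
But removing F-G disconnects F from G; removing E-A disconnects E from A — these are bridges.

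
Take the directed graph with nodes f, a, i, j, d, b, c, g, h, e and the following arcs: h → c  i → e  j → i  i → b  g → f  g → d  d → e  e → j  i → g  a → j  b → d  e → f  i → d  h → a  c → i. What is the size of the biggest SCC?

{b, d, e, g, i, j} are all mutually reachable — one SCC of size 6.
{a} is an SCC by itself.
{f} is an SCC by itself.
{c} is an SCC by itself.
{h} is an SCC by itself.
The largest has 6 vertices.

6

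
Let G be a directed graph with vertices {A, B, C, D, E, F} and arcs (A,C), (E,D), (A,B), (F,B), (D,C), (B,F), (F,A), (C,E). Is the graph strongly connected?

No

There is no directed path from C to F, so the graph is not strongly connected.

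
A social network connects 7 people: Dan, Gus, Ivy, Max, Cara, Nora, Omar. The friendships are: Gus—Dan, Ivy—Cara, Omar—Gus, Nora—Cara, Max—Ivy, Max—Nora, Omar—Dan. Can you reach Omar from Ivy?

No

The component containing Ivy is {Ivy, Max, Cara, Nora}, and Omar is not in it.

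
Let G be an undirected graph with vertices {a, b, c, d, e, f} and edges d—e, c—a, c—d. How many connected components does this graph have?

3

f is isolated — a component by itself.
b is isolated — a component by itself.
Starting from a we can reach a, c, d, e. That is one component of size 4.
Total: 3 components.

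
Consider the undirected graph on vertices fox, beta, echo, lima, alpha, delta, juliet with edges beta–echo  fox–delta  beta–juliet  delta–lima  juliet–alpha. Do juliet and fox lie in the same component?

No

The component containing juliet is {beta, echo, alpha, juliet}, and fox is not in it.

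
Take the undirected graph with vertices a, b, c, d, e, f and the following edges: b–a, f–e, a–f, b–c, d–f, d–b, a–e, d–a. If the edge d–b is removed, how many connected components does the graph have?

1

d and b are still connected via d-a-b, so the component count stays at 1.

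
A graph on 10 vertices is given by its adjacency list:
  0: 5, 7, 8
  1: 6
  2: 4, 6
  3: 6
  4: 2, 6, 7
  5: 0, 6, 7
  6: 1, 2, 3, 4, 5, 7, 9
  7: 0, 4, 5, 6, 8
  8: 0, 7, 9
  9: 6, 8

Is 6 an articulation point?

Yes

Deleting 6 raises the number of components from 1 to 3, so 6 is a cut vertex.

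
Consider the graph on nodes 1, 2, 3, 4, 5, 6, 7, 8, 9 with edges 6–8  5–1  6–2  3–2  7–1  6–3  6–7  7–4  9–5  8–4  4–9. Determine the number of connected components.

1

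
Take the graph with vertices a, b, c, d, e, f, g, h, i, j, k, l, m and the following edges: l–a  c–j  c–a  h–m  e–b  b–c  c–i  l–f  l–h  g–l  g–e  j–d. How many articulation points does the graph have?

4

Removing c increases the component count from 2 to 4, so c is a cut vertex.
Removing h increases the component count from 2 to 3, so h is a cut vertex.
Removing j increases the component count from 2 to 3, so j is a cut vertex.
Likewise l is a cut vertex.
By contrast removing m leaves 2 components; it is not a cut vertex. No other vertex is a cut vertex either.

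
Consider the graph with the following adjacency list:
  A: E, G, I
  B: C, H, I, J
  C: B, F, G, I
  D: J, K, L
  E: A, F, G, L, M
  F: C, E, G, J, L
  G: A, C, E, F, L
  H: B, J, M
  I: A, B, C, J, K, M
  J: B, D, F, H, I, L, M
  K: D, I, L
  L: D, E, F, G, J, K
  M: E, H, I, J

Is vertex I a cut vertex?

Deleting I leaves 1 component (was 1) (its neighbors A, B, C, J, K, M remain connected to each other), so I is not a cut vertex.

No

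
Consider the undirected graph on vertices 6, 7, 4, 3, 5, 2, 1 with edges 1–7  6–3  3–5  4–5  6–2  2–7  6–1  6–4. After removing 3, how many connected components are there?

1

With 3 gone, the remaining components are: {1, 2, 4, 5, 6, 7}.
That is 1 component.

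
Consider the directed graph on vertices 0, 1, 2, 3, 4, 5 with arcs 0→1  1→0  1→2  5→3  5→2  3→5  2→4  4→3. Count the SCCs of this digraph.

{2, 3, 4, 5} are all mutually reachable — one SCC of size 4.
{0, 1} are all mutually reachable — one SCC of size 2.
That gives 2 strongly connected components.

2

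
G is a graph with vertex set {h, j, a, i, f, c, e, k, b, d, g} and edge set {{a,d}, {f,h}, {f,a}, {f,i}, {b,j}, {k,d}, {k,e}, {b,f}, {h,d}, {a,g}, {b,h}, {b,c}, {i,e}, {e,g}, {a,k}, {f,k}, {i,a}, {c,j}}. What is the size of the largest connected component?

Starting from a we can reach a, b, c, d, e, f, g, h, i, j, k. That is one component of size 11.
The largest has 11 vertices.

11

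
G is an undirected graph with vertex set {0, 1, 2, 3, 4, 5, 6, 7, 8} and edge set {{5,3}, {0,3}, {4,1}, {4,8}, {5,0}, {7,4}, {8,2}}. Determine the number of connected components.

3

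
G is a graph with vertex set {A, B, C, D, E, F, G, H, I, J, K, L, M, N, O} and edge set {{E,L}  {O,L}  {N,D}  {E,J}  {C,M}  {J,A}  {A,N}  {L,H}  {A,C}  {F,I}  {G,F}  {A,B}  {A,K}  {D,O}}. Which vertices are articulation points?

Removing A increases the component count from 2 to 5, so A is a cut vertex.
Removing C increases the component count from 2 to 3, so C is a cut vertex.
Removing F increases the component count from 2 to 3, so F is a cut vertex.
Likewise L is a cut vertex.
By contrast removing N leaves 2 components; it is not a cut vertex. No other vertex is a cut vertex either.

A, C, F, L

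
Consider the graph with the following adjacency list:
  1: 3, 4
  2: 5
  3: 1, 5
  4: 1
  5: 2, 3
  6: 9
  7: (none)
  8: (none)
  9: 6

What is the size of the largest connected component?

5

7 is isolated — a component by itself.
8 is isolated — a component by itself.
Starting from 6 we can reach 6, 9. That is one component of size 2.
Starting from 1 we can reach 1, 2, 3, 4, 5. That is one component of size 5.
The largest has 5 vertices.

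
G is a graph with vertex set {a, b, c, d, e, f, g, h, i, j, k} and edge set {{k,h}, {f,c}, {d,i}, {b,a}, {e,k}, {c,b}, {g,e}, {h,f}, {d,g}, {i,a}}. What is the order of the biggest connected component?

j is isolated — a component by itself.
Starting from a we can reach a, b, c, d, e, f, g, h, i, k. That is one component of size 10.
The largest has 10 vertices.

10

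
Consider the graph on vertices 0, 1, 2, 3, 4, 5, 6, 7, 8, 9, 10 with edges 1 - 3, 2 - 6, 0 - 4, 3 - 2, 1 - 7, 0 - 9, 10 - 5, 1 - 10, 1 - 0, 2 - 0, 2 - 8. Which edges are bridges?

The edges on the cycle 1-3-2-0-1 are not bridges since each lies on that cycle.
But removing 1 - 7 disconnects 1 from 7; removing 0 - 4 disconnects 0 from 4; removing 2 - 8 disconnects 2 from 8; removing 9 - 0 disconnects 9 from 0 — these are bridges.
In total 7 edges are bridges.

0-4, 0-9, 1-10, 1-7, 10-5, 2-6, 2-8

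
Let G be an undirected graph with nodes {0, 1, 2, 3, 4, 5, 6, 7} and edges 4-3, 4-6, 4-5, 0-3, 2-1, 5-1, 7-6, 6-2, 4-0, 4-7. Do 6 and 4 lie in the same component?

Yes

From 6 we can reach 0, 1, 2, 3, 4, 5, 6, 7, which includes 4.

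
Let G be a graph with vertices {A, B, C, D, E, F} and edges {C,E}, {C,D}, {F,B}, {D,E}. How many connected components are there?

A is isolated — a component by itself.
Starting from B we can reach B, F. That is one component of size 2.
Starting from C we can reach C, D, E. That is one component of size 3.
Total: 3 components.

3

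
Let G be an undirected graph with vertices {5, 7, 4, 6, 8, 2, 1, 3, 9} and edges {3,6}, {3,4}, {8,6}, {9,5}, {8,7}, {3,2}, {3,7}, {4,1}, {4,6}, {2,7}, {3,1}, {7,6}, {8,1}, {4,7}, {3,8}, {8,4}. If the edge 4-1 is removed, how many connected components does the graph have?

2

4 and 1 are still connected via 4-3-1, so the component count stays at 2.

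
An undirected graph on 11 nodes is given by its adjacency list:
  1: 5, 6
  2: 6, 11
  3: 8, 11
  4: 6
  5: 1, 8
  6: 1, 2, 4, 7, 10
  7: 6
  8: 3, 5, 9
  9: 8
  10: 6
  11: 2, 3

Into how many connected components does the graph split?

1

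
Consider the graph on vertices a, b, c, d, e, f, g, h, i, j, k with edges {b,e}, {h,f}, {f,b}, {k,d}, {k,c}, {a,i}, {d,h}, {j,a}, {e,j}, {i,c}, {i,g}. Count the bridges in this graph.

1

The edges on the cycle k-d-h-f-b-e-j-a-i-c-k are not bridges since each lies on that cycle.
But removing i - g disconnects i from g — this is a bridge.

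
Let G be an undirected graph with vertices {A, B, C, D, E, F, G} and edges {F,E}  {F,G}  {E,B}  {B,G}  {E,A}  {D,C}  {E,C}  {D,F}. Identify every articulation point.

Removing E increases the component count from 1 to 2, so E is a cut vertex.
By contrast removing G leaves 1 component; it is not a cut vertex. No other vertex is a cut vertex either.

E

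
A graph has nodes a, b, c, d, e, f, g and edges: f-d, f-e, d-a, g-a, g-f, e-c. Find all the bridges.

c-e, e-f

The edges on the cycle g-f-d-a-g are not bridges since each lies on that cycle.
But removing e-c disconnects e from c; removing f-e disconnects f from e — these are bridges.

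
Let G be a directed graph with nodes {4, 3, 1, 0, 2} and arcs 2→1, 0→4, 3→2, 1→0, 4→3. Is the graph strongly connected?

Yes

From 4 we can reach every vertex (0, 1, 2, 3, 4), and every vertex can reach 4 (0, 1, 2, 3, 4). So the whole graph is one strongly connected component.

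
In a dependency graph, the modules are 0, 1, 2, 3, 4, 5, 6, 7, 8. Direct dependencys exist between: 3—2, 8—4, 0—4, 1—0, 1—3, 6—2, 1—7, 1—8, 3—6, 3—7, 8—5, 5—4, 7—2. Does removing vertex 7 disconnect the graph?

No

Deleting 7 leaves 1 component (was 1) (its neighbors 1, 2, 3 remain connected to each other), so 7 is not a cut vertex.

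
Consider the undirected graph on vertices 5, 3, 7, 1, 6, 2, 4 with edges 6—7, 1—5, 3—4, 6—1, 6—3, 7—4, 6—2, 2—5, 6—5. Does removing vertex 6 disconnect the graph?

Deleting 6 raises the number of components from 1 to 2, so 6 is a cut vertex.

Yes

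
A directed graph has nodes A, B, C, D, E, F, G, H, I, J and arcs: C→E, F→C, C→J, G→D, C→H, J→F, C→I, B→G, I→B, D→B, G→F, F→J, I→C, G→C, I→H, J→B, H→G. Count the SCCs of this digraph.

{B, C, D, F, G, H, I, J} are all mutually reachable — one SCC of size 8.
{A} is an SCC by itself.
{E} is an SCC by itself.
That gives 3 strongly connected components.

3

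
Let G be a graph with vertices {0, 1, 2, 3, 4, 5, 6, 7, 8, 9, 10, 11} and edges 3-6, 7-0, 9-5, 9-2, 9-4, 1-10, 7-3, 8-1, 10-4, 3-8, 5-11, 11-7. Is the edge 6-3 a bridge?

Removing 6-3 leaves no path between 6 and 3: the component count goes from 1 to 2. So it is a bridge.

Yes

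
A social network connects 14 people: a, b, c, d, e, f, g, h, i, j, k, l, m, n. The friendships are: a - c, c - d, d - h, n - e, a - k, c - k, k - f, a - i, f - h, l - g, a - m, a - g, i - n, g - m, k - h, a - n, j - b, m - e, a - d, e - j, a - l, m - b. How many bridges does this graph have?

The edges on the cycle a-c-k-a are not bridges since each lies on that cycle.
Every edge lies on some cycle, so there are no bridges.

0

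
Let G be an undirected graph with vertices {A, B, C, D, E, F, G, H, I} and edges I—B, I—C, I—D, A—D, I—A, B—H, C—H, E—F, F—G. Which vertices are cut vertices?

F, I

Removing F increases the component count from 2 to 3, so F is a cut vertex.
Removing I increases the component count from 2 to 3, so I is a cut vertex.
By contrast removing E leaves 2 components; it is not a cut vertex. No other vertex is a cut vertex either.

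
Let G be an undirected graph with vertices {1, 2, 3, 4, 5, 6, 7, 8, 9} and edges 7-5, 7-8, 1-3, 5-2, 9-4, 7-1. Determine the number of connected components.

6 is isolated — a component by itself.
Starting from 4 we can reach 4, 9. That is one component of size 2.
Starting from 1 we can reach 1, 2, 3, 5, 7, 8. That is one component of size 6.
Total: 3 components.

3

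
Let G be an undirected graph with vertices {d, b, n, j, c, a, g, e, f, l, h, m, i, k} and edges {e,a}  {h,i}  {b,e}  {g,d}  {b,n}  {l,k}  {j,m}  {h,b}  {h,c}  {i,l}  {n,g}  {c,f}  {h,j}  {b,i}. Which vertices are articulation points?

b, c, e, g, h, i, j, l, n

Removing b increases the component count from 1 to 3, so b is a cut vertex.
Removing c increases the component count from 1 to 2, so c is a cut vertex.
Removing e increases the component count from 1 to 2, so e is a cut vertex.
Likewise g, h, i, j, l, n are cut vertices.
By contrast removing k leaves 1 component; it is not a cut vertex. No other vertex is a cut vertex either.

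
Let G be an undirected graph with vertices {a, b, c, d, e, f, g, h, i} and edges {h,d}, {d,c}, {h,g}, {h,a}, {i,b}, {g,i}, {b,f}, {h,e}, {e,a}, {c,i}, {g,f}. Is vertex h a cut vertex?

Yes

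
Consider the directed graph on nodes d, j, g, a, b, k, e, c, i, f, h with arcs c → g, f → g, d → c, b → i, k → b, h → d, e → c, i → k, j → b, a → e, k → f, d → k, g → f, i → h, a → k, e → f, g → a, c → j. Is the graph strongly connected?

Yes

From g we can reach every vertex (a, b, c, d, e, f, g, h, i, j, k), and every vertex can reach g (a, b, c, d, e, f, g, h, i, j, k). So the whole graph is one strongly connected component.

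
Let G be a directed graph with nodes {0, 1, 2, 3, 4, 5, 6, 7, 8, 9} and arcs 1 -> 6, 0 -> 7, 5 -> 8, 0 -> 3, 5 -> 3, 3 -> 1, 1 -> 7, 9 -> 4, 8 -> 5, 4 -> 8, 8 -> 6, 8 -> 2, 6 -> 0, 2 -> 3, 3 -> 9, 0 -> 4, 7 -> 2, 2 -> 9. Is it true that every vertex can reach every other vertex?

From 0 we can reach every vertex (0, 1, 2, 3, 4, 5, 6, 7, 8, 9), and every vertex can reach 0 (0, 1, 2, 3, 4, 5, 6, 7, 8, 9). So the whole graph is one strongly connected component.

Yes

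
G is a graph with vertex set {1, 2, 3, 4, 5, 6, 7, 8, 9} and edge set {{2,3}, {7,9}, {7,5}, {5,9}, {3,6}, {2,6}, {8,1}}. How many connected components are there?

4 is isolated — a component by itself.
Starting from 1 we can reach 1, 8. That is one component of size 2.
Starting from 5 we can reach 5, 7, 9. That is one component of size 3.
Starting from 2 we can reach 2, 3, 6. That is one component of size 3.
Total: 4 components.

4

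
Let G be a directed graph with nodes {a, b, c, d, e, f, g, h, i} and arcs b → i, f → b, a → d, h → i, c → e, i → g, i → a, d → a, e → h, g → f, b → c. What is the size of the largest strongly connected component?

7

{b, c, e, f, g, h, i} are all mutually reachable — one SCC of size 7.
{a, d} are all mutually reachable — one SCC of size 2.
The largest has 7 vertices.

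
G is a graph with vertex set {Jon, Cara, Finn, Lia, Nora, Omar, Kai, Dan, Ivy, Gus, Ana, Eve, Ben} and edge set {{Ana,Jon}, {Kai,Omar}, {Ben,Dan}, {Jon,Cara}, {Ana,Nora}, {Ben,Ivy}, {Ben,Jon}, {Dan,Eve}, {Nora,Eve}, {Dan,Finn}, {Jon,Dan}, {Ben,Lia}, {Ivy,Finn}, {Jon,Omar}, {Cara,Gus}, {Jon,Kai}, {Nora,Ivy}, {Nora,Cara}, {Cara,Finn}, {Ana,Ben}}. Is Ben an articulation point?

Deleting Ben raises the number of components from 1 to 2, so Ben is a cut vertex.

Yes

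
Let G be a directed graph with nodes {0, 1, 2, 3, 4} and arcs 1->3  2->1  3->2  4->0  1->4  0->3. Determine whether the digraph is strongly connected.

Yes

From 4 we can reach every vertex (0, 1, 2, 3, 4), and every vertex can reach 4 (0, 1, 2, 3, 4). So the whole graph is one strongly connected component.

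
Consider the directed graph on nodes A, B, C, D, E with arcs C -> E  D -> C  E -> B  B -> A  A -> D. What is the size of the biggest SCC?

{A, B, C, D, E} are all mutually reachable — one SCC of size 5.
The largest has 5 vertices.

5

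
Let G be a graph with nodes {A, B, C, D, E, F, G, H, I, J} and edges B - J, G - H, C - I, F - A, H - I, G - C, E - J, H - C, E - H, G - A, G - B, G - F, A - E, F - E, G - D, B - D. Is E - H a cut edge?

No

After removing E - H, the path E-F-G-H still connects them, so the edge is not a bridge.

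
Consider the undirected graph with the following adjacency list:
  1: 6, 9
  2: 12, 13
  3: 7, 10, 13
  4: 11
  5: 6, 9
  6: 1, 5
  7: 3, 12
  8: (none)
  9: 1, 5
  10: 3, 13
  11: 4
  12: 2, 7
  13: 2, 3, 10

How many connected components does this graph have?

8 is isolated — a component by itself.
Starting from 4 we can reach 4, 11. That is one component of size 2.
Starting from 1 we can reach 1, 5, 6, 9. That is one component of size 4.
Starting from 2 we can reach 2, 3, 7, 10, 12, 13. That is one component of size 6.
Total: 4 components.

4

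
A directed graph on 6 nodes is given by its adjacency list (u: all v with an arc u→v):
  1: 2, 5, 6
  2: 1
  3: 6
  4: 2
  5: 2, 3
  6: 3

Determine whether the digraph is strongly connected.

No

There is no directed path from 6 to 2, so the graph is not strongly connected.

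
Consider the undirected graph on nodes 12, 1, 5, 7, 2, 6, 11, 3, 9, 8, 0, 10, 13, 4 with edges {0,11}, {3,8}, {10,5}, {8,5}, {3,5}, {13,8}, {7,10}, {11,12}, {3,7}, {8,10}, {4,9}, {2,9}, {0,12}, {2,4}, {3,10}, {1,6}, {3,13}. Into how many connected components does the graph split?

4

Starting from 1 we can reach 1, 6. That is one component of size 2.
Starting from 0 we can reach 0, 11, 12. That is one component of size 3.
Starting from 2 we can reach 2, 4, 9. That is one component of size 3.
Starting from 3 we can reach 3, 5, 7, 8, 10, 13. That is one component of size 6.
Total: 4 components.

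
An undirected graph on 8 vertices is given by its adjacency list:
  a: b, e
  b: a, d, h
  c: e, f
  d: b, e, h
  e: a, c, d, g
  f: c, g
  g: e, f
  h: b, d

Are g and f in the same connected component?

Yes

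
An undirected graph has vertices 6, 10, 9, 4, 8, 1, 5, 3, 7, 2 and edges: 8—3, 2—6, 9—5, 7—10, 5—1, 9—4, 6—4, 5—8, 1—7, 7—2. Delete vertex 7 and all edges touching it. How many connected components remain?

2

With 7 gone, the remaining components are: {10}; {1, 2, 3, 4, 5, 6, 8, 9}.
That is 2 components.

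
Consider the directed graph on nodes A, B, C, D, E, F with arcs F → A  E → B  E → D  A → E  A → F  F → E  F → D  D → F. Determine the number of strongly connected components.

{A, D, E, F} are all mutually reachable — one SCC of size 4.
{C} is an SCC by itself.
{B} is an SCC by itself.
That gives 3 strongly connected components.

3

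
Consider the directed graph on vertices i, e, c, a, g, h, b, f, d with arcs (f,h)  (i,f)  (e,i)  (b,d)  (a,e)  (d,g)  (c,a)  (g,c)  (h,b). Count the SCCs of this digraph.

{a, b, c, d, e, f, g, h, i} are all mutually reachable — one SCC of size 9.
That gives 1 strongly connected component.

1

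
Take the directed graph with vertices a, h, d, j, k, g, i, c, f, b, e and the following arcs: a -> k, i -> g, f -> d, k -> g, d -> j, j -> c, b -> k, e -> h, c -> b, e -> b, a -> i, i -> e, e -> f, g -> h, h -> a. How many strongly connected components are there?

{a, b, c, d, e, f, g, h, i, j, k} are all mutually reachable — one SCC of size 11.
That gives 1 strongly connected component.

1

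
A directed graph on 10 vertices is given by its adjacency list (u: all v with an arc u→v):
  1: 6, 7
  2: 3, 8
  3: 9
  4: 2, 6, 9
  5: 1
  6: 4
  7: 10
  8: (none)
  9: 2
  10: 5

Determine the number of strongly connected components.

{1, 5, 7, 10} are all mutually reachable — one SCC of size 4.
{2, 3, 9} are all mutually reachable — one SCC of size 3.
{4, 6} are all mutually reachable — one SCC of size 2.
{8} is an SCC by itself.
That gives 4 strongly connected components.

4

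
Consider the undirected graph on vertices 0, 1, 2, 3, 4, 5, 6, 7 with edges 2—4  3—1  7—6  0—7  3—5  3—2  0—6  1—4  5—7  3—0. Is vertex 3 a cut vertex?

Yes

Deleting 3 raises the number of components from 1 to 2, so 3 is a cut vertex.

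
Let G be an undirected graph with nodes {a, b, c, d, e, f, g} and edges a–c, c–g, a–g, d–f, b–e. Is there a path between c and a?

From c we can reach a, c, g, which includes a.

Yes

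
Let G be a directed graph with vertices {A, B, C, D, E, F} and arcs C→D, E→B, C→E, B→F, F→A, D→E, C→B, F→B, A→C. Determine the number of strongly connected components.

1

{A, B, C, D, E, F} are all mutually reachable — one SCC of size 6.
That gives 1 strongly connected component.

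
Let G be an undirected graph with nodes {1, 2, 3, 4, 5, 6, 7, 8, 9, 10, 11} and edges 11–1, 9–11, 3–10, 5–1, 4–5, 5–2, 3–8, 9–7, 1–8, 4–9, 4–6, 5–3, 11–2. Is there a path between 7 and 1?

Yes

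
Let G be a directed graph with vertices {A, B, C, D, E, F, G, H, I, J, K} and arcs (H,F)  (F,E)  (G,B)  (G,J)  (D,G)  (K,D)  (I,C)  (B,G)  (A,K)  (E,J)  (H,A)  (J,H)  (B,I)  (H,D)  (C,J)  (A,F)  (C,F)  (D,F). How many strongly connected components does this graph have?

{A, B, C, D, E, F, G, H, I, J, K} are all mutually reachable — one SCC of size 11.
That gives 1 strongly connected component.

1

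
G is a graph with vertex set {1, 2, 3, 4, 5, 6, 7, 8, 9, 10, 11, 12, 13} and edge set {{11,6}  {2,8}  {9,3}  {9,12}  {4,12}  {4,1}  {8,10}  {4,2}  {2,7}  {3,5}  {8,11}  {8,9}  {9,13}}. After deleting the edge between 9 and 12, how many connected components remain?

1

9 and 12 are still connected via 9-8-2-4-12, so the component count stays at 1.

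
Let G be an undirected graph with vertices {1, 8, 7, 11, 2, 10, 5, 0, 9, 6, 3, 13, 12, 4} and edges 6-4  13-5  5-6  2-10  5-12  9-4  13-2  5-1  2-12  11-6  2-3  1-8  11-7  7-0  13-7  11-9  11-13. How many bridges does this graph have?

5

The edges on the cycle 13-2-12-5-13 are not bridges since each lies on that cycle.
But removing 5-1 disconnects 5 from 1; removing 7-0 disconnects 7 from 0; removing 8-1 disconnects 8 from 1; removing 2-3 disconnects 2 from 3 — these are bridges.
In total 5 edges are bridges.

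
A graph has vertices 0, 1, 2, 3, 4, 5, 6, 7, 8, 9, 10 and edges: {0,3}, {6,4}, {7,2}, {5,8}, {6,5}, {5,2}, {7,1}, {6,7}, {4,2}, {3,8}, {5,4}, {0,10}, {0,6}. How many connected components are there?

2

9 is isolated — a component by itself.
Starting from 0 we can reach 0, 1, 2, 3, 4, 5, 6, 7, 8, 10. That is one component of size 10.
Total: 2 components.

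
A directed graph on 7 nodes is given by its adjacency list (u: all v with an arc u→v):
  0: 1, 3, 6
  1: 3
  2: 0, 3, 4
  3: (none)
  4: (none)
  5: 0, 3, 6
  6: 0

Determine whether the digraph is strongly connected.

No

There is no directed path from 3 to 0, so the graph is not strongly connected.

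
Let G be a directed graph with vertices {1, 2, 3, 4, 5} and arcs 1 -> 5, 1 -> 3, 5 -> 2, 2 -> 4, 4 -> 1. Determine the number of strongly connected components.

{1, 2, 4, 5} are all mutually reachable — one SCC of size 4.
{3} is an SCC by itself.
That gives 2 strongly connected components.

2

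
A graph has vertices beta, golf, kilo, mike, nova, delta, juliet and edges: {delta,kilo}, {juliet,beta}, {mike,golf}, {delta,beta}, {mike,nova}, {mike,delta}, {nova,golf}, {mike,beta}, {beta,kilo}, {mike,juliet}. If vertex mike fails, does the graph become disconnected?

Yes

Deleting mike raises the number of components from 1 to 2, so mike is a cut vertex.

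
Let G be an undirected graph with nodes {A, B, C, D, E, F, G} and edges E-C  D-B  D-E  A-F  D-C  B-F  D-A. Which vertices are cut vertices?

D

Removing D increases the component count from 2 to 3, so D is a cut vertex.
By contrast removing E leaves 2 components; it is not a cut vertex. No other vertex is a cut vertex either.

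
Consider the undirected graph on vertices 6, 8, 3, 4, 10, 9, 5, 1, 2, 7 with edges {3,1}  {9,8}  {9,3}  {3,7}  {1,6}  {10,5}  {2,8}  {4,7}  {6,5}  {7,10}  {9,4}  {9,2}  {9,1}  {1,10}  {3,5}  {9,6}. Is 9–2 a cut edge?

No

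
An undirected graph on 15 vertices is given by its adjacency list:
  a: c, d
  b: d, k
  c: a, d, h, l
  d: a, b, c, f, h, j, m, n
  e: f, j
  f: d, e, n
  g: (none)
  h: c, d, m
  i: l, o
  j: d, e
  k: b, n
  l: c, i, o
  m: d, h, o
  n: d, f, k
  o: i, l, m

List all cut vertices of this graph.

d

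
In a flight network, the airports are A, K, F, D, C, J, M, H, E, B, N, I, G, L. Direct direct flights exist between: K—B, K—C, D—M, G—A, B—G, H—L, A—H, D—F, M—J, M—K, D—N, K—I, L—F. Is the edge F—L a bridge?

After removing F—L, the path F-D-M-K-B-G-A-H-L still connects them, so the edge is not a bridge.

No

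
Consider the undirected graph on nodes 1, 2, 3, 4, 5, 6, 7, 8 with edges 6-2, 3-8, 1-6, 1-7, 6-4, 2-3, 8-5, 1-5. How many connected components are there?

1

Starting from 1 we can reach 1, 2, 3, 4, 5, 6, 7, 8. That is one component of size 8.
Total: 1 component.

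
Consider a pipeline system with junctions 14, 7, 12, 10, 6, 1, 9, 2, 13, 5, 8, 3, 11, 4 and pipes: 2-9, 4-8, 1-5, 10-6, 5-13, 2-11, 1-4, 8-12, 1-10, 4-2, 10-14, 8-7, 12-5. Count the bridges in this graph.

8

The edges on the cycle 1-4-8-12-5-1 are not bridges since each lies on that cycle.
But removing 11-2 disconnects 11 from 2; removing 5-13 disconnects 5 from 13; removing 14-10 disconnects 14 from 10; removing 8-7 disconnects 8 from 7 — these are bridges.
In total 8 edges are bridges.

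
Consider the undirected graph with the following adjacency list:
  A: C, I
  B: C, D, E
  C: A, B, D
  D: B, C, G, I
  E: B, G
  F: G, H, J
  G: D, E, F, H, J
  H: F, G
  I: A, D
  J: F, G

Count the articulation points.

1

Removing G increases the component count from 1 to 2, so G is a cut vertex.
By contrast removing B leaves 1 component; it is not a cut vertex. No other vertex is a cut vertex either.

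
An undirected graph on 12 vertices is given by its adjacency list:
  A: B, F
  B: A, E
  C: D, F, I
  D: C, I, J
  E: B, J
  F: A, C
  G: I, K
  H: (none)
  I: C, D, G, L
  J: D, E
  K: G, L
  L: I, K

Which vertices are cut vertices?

Removing I increases the component count from 2 to 3, so I is a cut vertex.
By contrast removing F leaves 2 components; it is not a cut vertex. No other vertex is a cut vertex either.

I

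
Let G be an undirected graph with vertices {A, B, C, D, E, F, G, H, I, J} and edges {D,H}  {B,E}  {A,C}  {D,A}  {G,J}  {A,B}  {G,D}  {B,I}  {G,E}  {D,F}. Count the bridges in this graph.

The edges on the cycle G-D-A-B-E-G are not bridges since each lies on that cycle.
But removing D - H disconnects D from H; removing I - B disconnects I from B; removing A - C disconnects A from C; removing D - F disconnects D from F — these are bridges.
In total 5 edges are bridges.

5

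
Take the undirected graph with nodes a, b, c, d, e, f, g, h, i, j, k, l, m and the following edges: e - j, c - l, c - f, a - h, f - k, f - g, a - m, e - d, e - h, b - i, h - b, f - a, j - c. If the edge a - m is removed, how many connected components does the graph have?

2

Before removal there is 1 component.
a - m is a bridge — removing it separates a's side from m's side.
After removal: 2 components.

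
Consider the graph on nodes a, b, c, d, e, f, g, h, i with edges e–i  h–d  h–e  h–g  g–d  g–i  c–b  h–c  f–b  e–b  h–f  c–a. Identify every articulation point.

c

Removing c increases the component count from 1 to 2, so c is a cut vertex.
By contrast removing d leaves 1 component; it is not a cut vertex. No other vertex is a cut vertex either.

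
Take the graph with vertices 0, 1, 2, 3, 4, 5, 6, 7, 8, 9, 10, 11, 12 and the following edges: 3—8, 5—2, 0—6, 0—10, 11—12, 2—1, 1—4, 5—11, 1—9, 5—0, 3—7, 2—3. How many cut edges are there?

12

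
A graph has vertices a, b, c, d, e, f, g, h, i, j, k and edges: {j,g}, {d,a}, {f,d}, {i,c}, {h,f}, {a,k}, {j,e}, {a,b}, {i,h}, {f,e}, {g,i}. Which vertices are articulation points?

Removing a increases the component count from 1 to 3, so a is a cut vertex.
Removing d increases the component count from 1 to 2, so d is a cut vertex.
Removing f increases the component count from 1 to 2, so f is a cut vertex.
Likewise i is a cut vertex.
By contrast removing e leaves 1 component; it is not a cut vertex. No other vertex is a cut vertex either.

a, d, f, i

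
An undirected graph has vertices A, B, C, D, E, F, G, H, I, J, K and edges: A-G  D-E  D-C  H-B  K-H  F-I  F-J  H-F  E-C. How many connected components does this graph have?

3

Starting from A we can reach A, G. That is one component of size 2.
Starting from C we can reach C, D, E. That is one component of size 3.
Starting from B we can reach B, F, H, I, J, K. That is one component of size 6.
Total: 3 components.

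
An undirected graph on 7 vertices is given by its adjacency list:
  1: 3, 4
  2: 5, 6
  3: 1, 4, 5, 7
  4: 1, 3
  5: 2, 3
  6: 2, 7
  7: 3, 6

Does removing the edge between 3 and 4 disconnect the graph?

No

After removing 3-4, the path 3-1-4 still connects them, so the edge is not a bridge.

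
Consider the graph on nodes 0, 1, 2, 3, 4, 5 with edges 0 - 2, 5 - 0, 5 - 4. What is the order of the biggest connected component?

4

1 is isolated — a component by itself.
3 is isolated — a component by itself.
Starting from 0 we can reach 0, 2, 4, 5. That is one component of size 4.
The largest has 4 vertices.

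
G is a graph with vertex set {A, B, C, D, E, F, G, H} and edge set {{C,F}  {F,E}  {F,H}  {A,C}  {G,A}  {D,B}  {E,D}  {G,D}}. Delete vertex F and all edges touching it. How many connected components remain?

With F gone, the remaining components are: {H}; {A, B, C, D, E, G}.
That is 2 components.

2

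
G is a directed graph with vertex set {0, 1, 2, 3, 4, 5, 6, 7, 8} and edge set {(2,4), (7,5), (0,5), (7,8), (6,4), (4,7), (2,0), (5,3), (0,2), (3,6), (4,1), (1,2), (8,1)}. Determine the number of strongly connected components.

1

{0, 1, 2, 3, 4, 5, 6, 7, 8} are all mutually reachable — one SCC of size 9.
That gives 1 strongly connected component.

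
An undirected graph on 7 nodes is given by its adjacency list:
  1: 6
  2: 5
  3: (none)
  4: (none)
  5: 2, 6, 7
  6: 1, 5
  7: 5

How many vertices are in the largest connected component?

5

3 is isolated — a component by itself.
4 is isolated — a component by itself.
Starting from 1 we can reach 1, 2, 5, 6, 7. That is one component of size 5.
The largest has 5 vertices.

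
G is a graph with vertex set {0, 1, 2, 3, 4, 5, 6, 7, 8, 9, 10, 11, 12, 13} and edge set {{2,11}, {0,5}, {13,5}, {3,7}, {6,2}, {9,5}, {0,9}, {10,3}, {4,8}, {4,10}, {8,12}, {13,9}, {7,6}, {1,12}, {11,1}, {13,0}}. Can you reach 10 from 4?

Yes

From 4 we can reach 1, 2, 3, 4, 6, 7, 8, 10, 11, 12, which includes 10.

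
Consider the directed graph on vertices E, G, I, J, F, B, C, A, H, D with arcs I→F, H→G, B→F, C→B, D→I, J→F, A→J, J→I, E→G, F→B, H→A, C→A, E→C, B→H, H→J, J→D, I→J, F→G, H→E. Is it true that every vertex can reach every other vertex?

No

There is no directed path from G to I, so the graph is not strongly connected.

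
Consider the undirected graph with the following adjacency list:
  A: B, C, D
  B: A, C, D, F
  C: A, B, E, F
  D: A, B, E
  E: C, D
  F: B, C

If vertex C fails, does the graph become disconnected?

No

Deleting C leaves 1 component (was 1) (its neighbors A, B, E, F remain connected to each other), so C is not a cut vertex.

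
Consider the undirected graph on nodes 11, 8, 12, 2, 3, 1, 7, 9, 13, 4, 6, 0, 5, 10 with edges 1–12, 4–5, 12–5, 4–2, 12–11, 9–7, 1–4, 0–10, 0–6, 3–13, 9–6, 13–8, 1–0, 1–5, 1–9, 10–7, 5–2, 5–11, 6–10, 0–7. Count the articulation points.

Removing 1 increases the component count from 2 to 3, so 1 is a cut vertex.
Removing 13 increases the component count from 2 to 3, so 13 is a cut vertex.
By contrast removing 4 leaves 2 components; it is not a cut vertex. No other vertex is a cut vertex either.

2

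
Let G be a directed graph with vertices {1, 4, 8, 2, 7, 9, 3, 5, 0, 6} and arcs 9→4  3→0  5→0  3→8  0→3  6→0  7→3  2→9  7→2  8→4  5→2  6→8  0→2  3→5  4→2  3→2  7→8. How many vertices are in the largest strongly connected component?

3

{0, 3, 5} are all mutually reachable — one SCC of size 3.
{2, 4, 9} are all mutually reachable — one SCC of size 3.
{7} is an SCC by itself.
{1} is an SCC by itself.
{8} is an SCC by itself.
(and 1 more singleton SCC)
The largest has 3 vertices.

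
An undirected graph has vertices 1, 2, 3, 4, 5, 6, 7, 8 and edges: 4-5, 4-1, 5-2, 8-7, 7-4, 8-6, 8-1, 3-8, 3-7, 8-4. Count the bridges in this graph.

3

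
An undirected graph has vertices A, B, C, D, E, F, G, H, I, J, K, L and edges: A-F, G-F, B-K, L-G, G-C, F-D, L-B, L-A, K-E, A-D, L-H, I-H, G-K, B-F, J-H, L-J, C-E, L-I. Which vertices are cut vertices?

Removing L increases the component count from 1 to 2, so L is a cut vertex.
By contrast removing E leaves 1 component; it is not a cut vertex. No other vertex is a cut vertex either.

L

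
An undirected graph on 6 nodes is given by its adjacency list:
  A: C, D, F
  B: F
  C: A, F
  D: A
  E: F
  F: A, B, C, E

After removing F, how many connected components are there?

3

With F gone, the remaining components are: {B}; {E}; {A, C, D}.
That is 3 components.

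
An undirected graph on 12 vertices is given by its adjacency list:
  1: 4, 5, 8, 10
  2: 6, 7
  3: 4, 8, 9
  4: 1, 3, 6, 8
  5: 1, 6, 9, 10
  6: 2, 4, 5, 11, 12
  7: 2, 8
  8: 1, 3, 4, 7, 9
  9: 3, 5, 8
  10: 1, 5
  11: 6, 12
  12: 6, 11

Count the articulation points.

1

Removing 6 increases the component count from 1 to 2, so 6 is a cut vertex.
By contrast removing 9 leaves 1 component; it is not a cut vertex. No other vertex is a cut vertex either.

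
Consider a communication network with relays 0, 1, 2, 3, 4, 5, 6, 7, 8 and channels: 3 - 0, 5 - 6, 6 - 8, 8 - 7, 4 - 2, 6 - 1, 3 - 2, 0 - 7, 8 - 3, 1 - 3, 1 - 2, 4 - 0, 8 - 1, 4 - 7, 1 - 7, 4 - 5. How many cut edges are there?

The edges on the cycle 8-1-2-3-8 are not bridges since each lies on that cycle.
Every edge lies on some cycle, so there are no bridges.

0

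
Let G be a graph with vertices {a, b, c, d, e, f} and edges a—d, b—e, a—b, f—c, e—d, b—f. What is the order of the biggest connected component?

Starting from a we can reach a, b, c, d, e, f. That is one component of size 6.
The largest has 6 vertices.

6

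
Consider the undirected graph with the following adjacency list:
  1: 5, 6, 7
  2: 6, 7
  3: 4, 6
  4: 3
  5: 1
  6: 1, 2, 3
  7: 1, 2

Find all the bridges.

1-5, 3-4, 3-6

The edges on the cycle 1-7-2-6-1 are not bridges since each lies on that cycle.
But removing 6-3 disconnects 6 from 3; removing 1-5 disconnects 1 from 5; removing 3-4 disconnects 3 from 4 — these are bridges.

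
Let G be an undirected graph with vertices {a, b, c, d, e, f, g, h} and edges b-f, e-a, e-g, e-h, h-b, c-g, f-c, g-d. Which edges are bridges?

The edges on the cycle e-h-b-f-c-g-e are not bridges since each lies on that cycle.
But removing e-a disconnects e from a; removing g-d disconnects g from d — these are bridges.

a-e, d-g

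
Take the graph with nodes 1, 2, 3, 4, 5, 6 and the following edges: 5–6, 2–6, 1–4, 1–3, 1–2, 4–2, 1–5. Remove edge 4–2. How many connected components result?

1

4 and 2 are still connected via 4-1-2, so the component count stays at 1.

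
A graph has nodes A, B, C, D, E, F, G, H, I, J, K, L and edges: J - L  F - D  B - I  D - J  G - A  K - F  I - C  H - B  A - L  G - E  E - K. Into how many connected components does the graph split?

2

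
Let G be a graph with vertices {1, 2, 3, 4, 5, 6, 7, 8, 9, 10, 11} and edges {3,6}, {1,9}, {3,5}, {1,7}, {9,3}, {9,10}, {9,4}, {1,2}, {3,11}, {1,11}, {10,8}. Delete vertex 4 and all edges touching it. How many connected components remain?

With 4 gone, the remaining components are: {1, 2, 3, 5, 6, 7, 8, 9, 10, 11}.
That is 1 component.

1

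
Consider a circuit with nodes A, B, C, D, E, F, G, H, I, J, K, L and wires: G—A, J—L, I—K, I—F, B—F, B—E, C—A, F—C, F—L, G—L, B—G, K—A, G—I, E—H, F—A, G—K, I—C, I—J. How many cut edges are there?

The edges on the cycle G-I-F-C-A-G are not bridges since each lies on that cycle.
But removing E—H disconnects E from H; removing B—E disconnects B from E — these are bridges.
That makes 2 bridges.

2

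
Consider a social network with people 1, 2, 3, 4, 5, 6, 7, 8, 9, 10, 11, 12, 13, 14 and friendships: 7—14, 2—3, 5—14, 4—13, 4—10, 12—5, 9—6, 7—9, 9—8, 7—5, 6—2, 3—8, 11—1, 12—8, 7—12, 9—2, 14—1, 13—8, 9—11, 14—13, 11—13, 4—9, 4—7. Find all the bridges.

The edges on the cycle 4-7-12-5-14-1-11-9-4 are not bridges since each lies on that cycle.
But removing 4—10 disconnects 4 from 10 — this is a bridge.

10-4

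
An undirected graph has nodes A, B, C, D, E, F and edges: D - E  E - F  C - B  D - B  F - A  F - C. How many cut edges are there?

1

The edges on the cycle D-E-F-C-B-D are not bridges since each lies on that cycle.
But removing F - A disconnects F from A — this is a bridge.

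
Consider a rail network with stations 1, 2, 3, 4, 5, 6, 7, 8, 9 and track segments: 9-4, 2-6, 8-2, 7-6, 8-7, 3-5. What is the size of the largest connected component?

1 is isolated — a component by itself.
Starting from 4 we can reach 4, 9. That is one component of size 2.
Starting from 3 we can reach 3, 5. That is one component of size 2.
Starting from 2 we can reach 2, 6, 7, 8. That is one component of size 4.
The largest has 4 vertices.

4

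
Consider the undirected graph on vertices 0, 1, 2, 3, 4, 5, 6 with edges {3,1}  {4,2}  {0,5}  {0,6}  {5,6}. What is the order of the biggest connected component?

Starting from 2 we can reach 2, 4. That is one component of size 2.
Starting from 1 we can reach 1, 3. That is one component of size 2.
Starting from 0 we can reach 0, 5, 6. That is one component of size 3.
The largest has 3 vertices.

3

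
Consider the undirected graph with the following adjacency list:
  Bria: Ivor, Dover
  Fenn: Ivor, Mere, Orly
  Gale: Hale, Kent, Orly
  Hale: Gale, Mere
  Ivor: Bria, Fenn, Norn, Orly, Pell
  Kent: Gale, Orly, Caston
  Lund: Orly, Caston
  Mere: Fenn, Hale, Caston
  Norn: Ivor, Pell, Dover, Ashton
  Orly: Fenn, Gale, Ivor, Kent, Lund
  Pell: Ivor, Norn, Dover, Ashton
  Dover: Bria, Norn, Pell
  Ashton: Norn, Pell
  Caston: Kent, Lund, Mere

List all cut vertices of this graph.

Removing Ivor increases the component count from 1 to 2, so Ivor is a cut vertex.
By contrast removing Lund leaves 1 component; it is not a cut vertex. No other vertex is a cut vertex either.

Ivor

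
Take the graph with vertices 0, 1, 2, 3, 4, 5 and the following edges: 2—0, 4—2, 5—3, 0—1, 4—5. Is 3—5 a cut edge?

Yes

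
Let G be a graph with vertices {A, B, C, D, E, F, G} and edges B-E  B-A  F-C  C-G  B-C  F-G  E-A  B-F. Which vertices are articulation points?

B

Removing B increases the component count from 2 to 3, so B is a cut vertex.
By contrast removing A leaves 2 components; it is not a cut vertex. No other vertex is a cut vertex either.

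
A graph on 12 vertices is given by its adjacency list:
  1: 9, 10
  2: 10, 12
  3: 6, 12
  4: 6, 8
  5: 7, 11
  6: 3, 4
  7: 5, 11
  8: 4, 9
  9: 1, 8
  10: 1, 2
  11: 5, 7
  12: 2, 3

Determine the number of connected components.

2

Starting from 5 we can reach 5, 7, 11. That is one component of size 3.
Starting from 1 we can reach 1, 2, 3, 4, 6, 8, 9, 10, 12. That is one component of size 9.
Total: 2 components.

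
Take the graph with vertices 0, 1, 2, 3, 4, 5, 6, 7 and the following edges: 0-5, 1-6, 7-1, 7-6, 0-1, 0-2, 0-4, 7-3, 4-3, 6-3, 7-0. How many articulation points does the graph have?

1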